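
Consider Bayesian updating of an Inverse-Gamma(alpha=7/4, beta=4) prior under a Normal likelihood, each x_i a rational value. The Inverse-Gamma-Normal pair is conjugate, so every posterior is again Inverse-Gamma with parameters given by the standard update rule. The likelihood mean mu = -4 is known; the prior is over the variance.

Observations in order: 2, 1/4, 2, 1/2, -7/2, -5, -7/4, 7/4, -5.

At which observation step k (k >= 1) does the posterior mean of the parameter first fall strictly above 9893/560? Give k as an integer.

obs 1: x=2 → posterior Inverse-Gamma(9/4, 22)
obs 2: x=1/4 → posterior Inverse-Gamma(11/4, 993/32)
obs 3: x=2 → posterior Inverse-Gamma(13/4, 1569/32)
obs 4: x=1/2 → posterior Inverse-Gamma(15/4, 1893/32)
obs 5: x=-7/2 → posterior Inverse-Gamma(17/4, 1897/32)
obs 6: x=-5 → posterior Inverse-Gamma(19/4, 1913/32)
obs 7: x=-7/4 → posterior Inverse-Gamma(21/4, 997/16)
obs 8: x=7/4 → posterior Inverse-Gamma(23/4, 2523/32)
obs 9: x=-5 → posterior Inverse-Gamma(25/4, 2539/32)

k = 2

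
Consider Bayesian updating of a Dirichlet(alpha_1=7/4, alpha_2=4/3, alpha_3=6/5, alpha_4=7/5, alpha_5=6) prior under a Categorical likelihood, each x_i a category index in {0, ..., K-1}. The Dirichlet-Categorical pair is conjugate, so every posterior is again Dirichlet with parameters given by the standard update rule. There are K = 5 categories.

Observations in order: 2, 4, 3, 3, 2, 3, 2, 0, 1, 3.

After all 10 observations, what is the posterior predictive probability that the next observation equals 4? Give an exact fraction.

420/1301

obs 1: x=2 → posterior Dirichlet(7/4, 4/3, 11/5, 7/5, 6)
obs 2: x=4 → posterior Dirichlet(7/4, 4/3, 11/5, 7/5, 7)
obs 3: x=3 → posterior Dirichlet(7/4, 4/3, 11/5, 12/5, 7)
obs 4: x=3 → posterior Dirichlet(7/4, 4/3, 11/5, 17/5, 7)
obs 5: x=2 → posterior Dirichlet(7/4, 4/3, 16/5, 17/5, 7)
obs 6: x=3 → posterior Dirichlet(7/4, 4/3, 16/5, 22/5, 7)
obs 7: x=2 → posterior Dirichlet(7/4, 4/3, 21/5, 22/5, 7)
obs 8: x=0 → posterior Dirichlet(11/4, 4/3, 21/5, 22/5, 7)
obs 9: x=1 → posterior Dirichlet(11/4, 7/3, 21/5, 22/5, 7)
obs 10: x=3 → posterior Dirichlet(11/4, 7/3, 21/5, 27/5, 7)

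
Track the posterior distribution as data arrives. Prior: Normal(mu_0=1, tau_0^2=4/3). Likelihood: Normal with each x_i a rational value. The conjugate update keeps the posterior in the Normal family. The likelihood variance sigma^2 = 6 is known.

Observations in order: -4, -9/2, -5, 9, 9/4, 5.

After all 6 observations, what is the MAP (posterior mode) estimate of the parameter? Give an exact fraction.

obs 1: x=-4 → posterior Normal(1/11, 12/11)
obs 2: x=-9/2 → posterior Normal(-8/13, 12/13)
obs 3: x=-5 → posterior Normal(-6/5, 4/5)
obs 4: x=9 → posterior Normal(0, 12/17)
obs 5: x=9/4 → posterior Normal(9/38, 12/19)
obs 6: x=5 → posterior Normal(29/42, 4/7)

29/42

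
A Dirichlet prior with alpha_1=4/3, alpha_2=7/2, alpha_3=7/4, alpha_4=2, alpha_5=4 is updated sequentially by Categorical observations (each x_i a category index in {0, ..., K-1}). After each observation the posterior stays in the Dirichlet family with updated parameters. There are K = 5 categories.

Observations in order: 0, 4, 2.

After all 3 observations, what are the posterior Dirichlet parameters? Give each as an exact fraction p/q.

obs 1: x=0 → posterior Dirichlet(7/3, 7/2, 7/4, 2, 4)
obs 2: x=4 → posterior Dirichlet(7/3, 7/2, 7/4, 2, 5)
obs 3: x=2 → posterior Dirichlet(7/3, 7/2, 11/4, 2, 5)

alpha_1=7/3, alpha_2=7/2, alpha_3=11/4, alpha_4=2, alpha_5=5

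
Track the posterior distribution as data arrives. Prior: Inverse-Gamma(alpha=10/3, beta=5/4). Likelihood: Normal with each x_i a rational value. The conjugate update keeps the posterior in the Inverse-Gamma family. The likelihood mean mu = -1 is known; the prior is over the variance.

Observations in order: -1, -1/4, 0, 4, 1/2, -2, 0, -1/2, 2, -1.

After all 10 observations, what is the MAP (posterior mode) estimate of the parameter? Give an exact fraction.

obs 1: x=-1 → posterior Inverse-Gamma(23/6, 5/4)
obs 2: x=-1/4 → posterior Inverse-Gamma(13/3, 49/32)
obs 3: x=0 → posterior Inverse-Gamma(29/6, 65/32)
obs 4: x=4 → posterior Inverse-Gamma(16/3, 465/32)
obs 5: x=1/2 → posterior Inverse-Gamma(35/6, 501/32)
obs 6: x=-2 → posterior Inverse-Gamma(19/3, 517/32)
obs 7: x=0 → posterior Inverse-Gamma(41/6, 533/32)
obs 8: x=-1/2 → posterior Inverse-Gamma(22/3, 537/32)
obs 9: x=2 → posterior Inverse-Gamma(47/6, 681/32)
obs 10: x=-1 → posterior Inverse-Gamma(25/3, 681/32)

2043/896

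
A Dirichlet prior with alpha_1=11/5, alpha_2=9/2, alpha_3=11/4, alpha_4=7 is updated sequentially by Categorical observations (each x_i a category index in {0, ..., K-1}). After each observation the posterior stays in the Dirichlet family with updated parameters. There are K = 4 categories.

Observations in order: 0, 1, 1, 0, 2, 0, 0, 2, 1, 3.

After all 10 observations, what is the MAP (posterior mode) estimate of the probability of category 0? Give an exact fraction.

obs 1: x=0 → posterior Dirichlet(16/5, 9/2, 11/4, 7)
obs 2: x=1 → posterior Dirichlet(16/5, 11/2, 11/4, 7)
obs 3: x=1 → posterior Dirichlet(16/5, 13/2, 11/4, 7)
obs 4: x=0 → posterior Dirichlet(21/5, 13/2, 11/4, 7)
obs 5: x=2 → posterior Dirichlet(21/5, 13/2, 15/4, 7)
obs 6: x=0 → posterior Dirichlet(26/5, 13/2, 15/4, 7)
obs 7: x=0 → posterior Dirichlet(31/5, 13/2, 15/4, 7)
obs 8: x=2 → posterior Dirichlet(31/5, 13/2, 19/4, 7)
obs 9: x=1 → posterior Dirichlet(31/5, 15/2, 19/4, 7)
obs 10: x=3 → posterior Dirichlet(31/5, 15/2, 19/4, 8)

104/449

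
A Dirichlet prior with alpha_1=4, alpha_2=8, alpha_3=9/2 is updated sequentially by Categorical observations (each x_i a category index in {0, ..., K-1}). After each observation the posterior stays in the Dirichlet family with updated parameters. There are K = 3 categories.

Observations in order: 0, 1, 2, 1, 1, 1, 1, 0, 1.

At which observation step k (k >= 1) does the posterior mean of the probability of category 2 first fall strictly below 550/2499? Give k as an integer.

obs 1: x=0 → posterior Dirichlet(5, 8, 9/2)
obs 2: x=1 → posterior Dirichlet(5, 9, 9/2)
obs 3: x=2 → posterior Dirichlet(5, 9, 11/2)
obs 4: x=1 → posterior Dirichlet(5, 10, 11/2)
obs 5: x=1 → posterior Dirichlet(5, 11, 11/2)
obs 6: x=1 → posterior Dirichlet(5, 12, 11/2)
obs 7: x=1 → posterior Dirichlet(5, 13, 11/2)
obs 8: x=0 → posterior Dirichlet(6, 13, 11/2)
obs 9: x=1 → posterior Dirichlet(6, 14, 11/2)

k = 9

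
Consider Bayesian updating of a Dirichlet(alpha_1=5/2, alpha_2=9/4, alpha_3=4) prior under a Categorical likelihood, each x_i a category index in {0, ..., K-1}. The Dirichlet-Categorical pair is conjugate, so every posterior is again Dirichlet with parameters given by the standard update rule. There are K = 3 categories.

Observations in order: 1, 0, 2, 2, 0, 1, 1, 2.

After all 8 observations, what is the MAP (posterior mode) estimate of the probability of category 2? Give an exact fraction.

24/55

obs 1: x=1 → posterior Dirichlet(5/2, 13/4, 4)
obs 2: x=0 → posterior Dirichlet(7/2, 13/4, 4)
obs 3: x=2 → posterior Dirichlet(7/2, 13/4, 5)
obs 4: x=2 → posterior Dirichlet(7/2, 13/4, 6)
obs 5: x=0 → posterior Dirichlet(9/2, 13/4, 6)
obs 6: x=1 → posterior Dirichlet(9/2, 17/4, 6)
obs 7: x=1 → posterior Dirichlet(9/2, 21/4, 6)
obs 8: x=2 → posterior Dirichlet(9/2, 21/4, 7)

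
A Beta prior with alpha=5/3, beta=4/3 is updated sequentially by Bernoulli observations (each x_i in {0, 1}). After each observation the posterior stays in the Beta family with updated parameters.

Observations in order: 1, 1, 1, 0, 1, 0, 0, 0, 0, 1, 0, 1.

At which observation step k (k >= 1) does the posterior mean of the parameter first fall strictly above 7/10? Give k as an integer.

k = 2

obs 1: x=1 → posterior Beta(8/3, 4/3)
obs 2: x=1 → posterior Beta(11/3, 4/3)
obs 3: x=1 → posterior Beta(14/3, 4/3)
obs 4: x=0 → posterior Beta(14/3, 7/3)
obs 5: x=1 → posterior Beta(17/3, 7/3)
obs 6: x=0 → posterior Beta(17/3, 10/3)
obs 7: x=0 → posterior Beta(17/3, 13/3)
obs 8: x=0 → posterior Beta(17/3, 16/3)
obs 9: x=0 → posterior Beta(17/3, 19/3)
obs 10: x=1 → posterior Beta(20/3, 19/3)
obs 11: x=0 → posterior Beta(20/3, 22/3)
obs 12: x=1 → posterior Beta(23/3, 22/3)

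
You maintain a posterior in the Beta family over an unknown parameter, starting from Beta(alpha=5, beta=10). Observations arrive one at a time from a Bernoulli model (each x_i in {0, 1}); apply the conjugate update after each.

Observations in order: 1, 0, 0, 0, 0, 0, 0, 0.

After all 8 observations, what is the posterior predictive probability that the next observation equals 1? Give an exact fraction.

6/23

obs 1: x=1 → posterior Beta(6, 10)
obs 2: x=0 → posterior Beta(6, 11)
obs 3: x=0 → posterior Beta(6, 12)
obs 4: x=0 → posterior Beta(6, 13)
obs 5: x=0 → posterior Beta(6, 14)
obs 6: x=0 → posterior Beta(6, 15)
obs 7: x=0 → posterior Beta(6, 16)
obs 8: x=0 → posterior Beta(6, 17)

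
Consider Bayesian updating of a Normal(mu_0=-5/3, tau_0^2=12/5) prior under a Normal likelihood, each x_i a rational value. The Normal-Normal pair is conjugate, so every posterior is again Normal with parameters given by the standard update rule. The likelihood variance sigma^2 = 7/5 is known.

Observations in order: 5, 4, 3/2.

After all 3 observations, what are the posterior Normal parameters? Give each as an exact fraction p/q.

obs 1: x=5 → posterior Normal(145/57, 84/95)
obs 2: x=4 → posterior Normal(289/93, 84/155)
obs 3: x=3/2 → posterior Normal(343/129, 84/215)

mu_0=343/129, tau_0^2=84/215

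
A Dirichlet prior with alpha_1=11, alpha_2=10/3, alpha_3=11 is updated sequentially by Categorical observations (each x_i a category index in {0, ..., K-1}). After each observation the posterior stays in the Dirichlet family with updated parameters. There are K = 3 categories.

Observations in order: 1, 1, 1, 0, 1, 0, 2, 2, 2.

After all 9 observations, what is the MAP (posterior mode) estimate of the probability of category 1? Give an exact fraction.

obs 1: x=1 → posterior Dirichlet(11, 13/3, 11)
obs 2: x=1 → posterior Dirichlet(11, 16/3, 11)
obs 3: x=1 → posterior Dirichlet(11, 19/3, 11)
obs 4: x=0 → posterior Dirichlet(12, 19/3, 11)
obs 5: x=1 → posterior Dirichlet(12, 22/3, 11)
obs 6: x=0 → posterior Dirichlet(13, 22/3, 11)
obs 7: x=2 → posterior Dirichlet(13, 22/3, 12)
obs 8: x=2 → posterior Dirichlet(13, 22/3, 13)
obs 9: x=2 → posterior Dirichlet(13, 22/3, 14)

19/94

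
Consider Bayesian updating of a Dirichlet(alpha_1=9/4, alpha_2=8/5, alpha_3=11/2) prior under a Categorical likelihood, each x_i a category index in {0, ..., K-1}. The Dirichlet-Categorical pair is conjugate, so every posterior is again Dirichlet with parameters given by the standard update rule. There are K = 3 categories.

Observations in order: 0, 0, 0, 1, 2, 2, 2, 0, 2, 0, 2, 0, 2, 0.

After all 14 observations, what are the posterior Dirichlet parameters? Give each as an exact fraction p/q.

obs 1: x=0 → posterior Dirichlet(13/4, 8/5, 11/2)
obs 2: x=0 → posterior Dirichlet(17/4, 8/5, 11/2)
obs 3: x=0 → posterior Dirichlet(21/4, 8/5, 11/2)
obs 4: x=1 → posterior Dirichlet(21/4, 13/5, 11/2)
obs 5: x=2 → posterior Dirichlet(21/4, 13/5, 13/2)
obs 6: x=2 → posterior Dirichlet(21/4, 13/5, 15/2)
obs 7: x=2 → posterior Dirichlet(21/4, 13/5, 17/2)
obs 8: x=0 → posterior Dirichlet(25/4, 13/5, 17/2)
obs 9: x=2 → posterior Dirichlet(25/4, 13/5, 19/2)
obs 10: x=0 → posterior Dirichlet(29/4, 13/5, 19/2)
obs 11: x=2 → posterior Dirichlet(29/4, 13/5, 21/2)
obs 12: x=0 → posterior Dirichlet(33/4, 13/5, 21/2)
obs 13: x=2 → posterior Dirichlet(33/4, 13/5, 23/2)
obs 14: x=0 → posterior Dirichlet(37/4, 13/5, 23/2)

alpha_1=37/4, alpha_2=13/5, alpha_3=23/2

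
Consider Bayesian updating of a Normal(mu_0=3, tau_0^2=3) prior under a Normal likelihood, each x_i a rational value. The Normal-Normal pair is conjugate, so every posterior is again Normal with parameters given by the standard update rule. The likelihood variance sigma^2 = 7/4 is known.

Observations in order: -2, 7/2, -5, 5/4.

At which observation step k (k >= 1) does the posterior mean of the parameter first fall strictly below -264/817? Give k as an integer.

obs 1: x=-2 → posterior Normal(-3/19, 21/19)
obs 2: x=7/2 → posterior Normal(39/31, 21/31)
obs 3: x=-5 → posterior Normal(-21/43, 21/43)
obs 4: x=5/4 → posterior Normal(-6/55, 21/55)

k = 3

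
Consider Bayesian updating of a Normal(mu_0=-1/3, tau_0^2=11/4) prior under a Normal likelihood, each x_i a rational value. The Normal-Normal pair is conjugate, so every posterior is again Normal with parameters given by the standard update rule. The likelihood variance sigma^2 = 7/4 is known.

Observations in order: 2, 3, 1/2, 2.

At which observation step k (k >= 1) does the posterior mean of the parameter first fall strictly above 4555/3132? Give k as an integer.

obs 1: x=2 → posterior Normal(59/54, 77/72)
obs 2: x=3 → posterior Normal(158/87, 77/116)
obs 3: x=1/2 → posterior Normal(349/240, 77/160)
obs 4: x=2 → posterior Normal(481/306, 77/204)

k = 2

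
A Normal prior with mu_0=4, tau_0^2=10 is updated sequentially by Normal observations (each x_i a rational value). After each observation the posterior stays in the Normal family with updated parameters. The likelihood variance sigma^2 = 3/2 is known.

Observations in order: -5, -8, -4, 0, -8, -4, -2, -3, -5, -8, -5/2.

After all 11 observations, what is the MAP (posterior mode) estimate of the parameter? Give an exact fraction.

obs 1: x=-5 → posterior Normal(-88/23, 30/23)
obs 2: x=-8 → posterior Normal(-248/43, 30/43)
obs 3: x=-4 → posterior Normal(-328/63, 10/21)
obs 4: x=0 → posterior Normal(-328/83, 30/83)
obs 5: x=-8 → posterior Normal(-488/103, 30/103)
obs 6: x=-4 → posterior Normal(-568/123, 10/41)
obs 7: x=-2 → posterior Normal(-608/143, 30/143)
obs 8: x=-3 → posterior Normal(-668/163, 30/163)
obs 9: x=-5 → posterior Normal(-256/61, 10/61)
obs 10: x=-8 → posterior Normal(-32/7, 30/203)
obs 11: x=-5/2 → posterior Normal(-978/223, 30/223)

-978/223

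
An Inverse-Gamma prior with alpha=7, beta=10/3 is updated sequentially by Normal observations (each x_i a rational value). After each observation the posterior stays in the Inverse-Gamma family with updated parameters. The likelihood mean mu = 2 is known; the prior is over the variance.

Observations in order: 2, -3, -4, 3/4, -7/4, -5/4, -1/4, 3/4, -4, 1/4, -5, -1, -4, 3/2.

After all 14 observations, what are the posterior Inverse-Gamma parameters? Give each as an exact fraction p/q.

obs 1: x=2 → posterior Inverse-Gamma(15/2, 10/3)
obs 2: x=-3 → posterior Inverse-Gamma(8, 95/6)
obs 3: x=-4 → posterior Inverse-Gamma(17/2, 203/6)
obs 4: x=3/4 → posterior Inverse-Gamma(9, 3323/96)
obs 5: x=-7/4 → posterior Inverse-Gamma(19/2, 1999/48)
obs 6: x=-5/4 → posterior Inverse-Gamma(10, 4505/96)
obs 7: x=-1/4 → posterior Inverse-Gamma(21/2, 1187/24)
obs 8: x=3/4 → posterior Inverse-Gamma(11, 4823/96)
obs 9: x=-4 → posterior Inverse-Gamma(23/2, 6551/96)
obs 10: x=1/4 → posterior Inverse-Gamma(12, 3349/48)
obs 11: x=-5 → posterior Inverse-Gamma(25/2, 4525/48)
obs 12: x=-1 → posterior Inverse-Gamma(13, 4741/48)
obs 13: x=-4 → posterior Inverse-Gamma(27/2, 5605/48)
obs 14: x=3/2 → posterior Inverse-Gamma(14, 5611/48)

alpha=14, beta=5611/48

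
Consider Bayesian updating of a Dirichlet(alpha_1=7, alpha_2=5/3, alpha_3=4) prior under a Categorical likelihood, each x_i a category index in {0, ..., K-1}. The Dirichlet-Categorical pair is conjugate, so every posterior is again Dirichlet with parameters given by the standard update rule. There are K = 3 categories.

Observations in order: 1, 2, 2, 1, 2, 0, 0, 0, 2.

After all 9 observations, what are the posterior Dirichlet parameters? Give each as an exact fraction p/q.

obs 1: x=1 → posterior Dirichlet(7, 8/3, 4)
obs 2: x=2 → posterior Dirichlet(7, 8/3, 5)
obs 3: x=2 → posterior Dirichlet(7, 8/3, 6)
obs 4: x=1 → posterior Dirichlet(7, 11/3, 6)
obs 5: x=2 → posterior Dirichlet(7, 11/3, 7)
obs 6: x=0 → posterior Dirichlet(8, 11/3, 7)
obs 7: x=0 → posterior Dirichlet(9, 11/3, 7)
obs 8: x=0 → posterior Dirichlet(10, 11/3, 7)
obs 9: x=2 → posterior Dirichlet(10, 11/3, 8)

alpha_1=10, alpha_2=11/3, alpha_3=8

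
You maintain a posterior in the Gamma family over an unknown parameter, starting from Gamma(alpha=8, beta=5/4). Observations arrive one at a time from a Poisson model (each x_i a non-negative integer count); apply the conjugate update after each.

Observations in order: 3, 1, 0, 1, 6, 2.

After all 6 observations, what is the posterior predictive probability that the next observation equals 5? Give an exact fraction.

8462209802747201921847970038090434560/91801229324973413645775482048441660193

obs 1: x=3 → posterior Gamma(11, 9/4)
obs 2: x=1 → posterior Gamma(12, 13/4)
obs 3: x=0 → posterior Gamma(12, 17/4)
obs 4: x=1 → posterior Gamma(13, 21/4)
obs 5: x=6 → posterior Gamma(19, 25/4)
obs 6: x=2 → posterior Gamma(21, 29/4)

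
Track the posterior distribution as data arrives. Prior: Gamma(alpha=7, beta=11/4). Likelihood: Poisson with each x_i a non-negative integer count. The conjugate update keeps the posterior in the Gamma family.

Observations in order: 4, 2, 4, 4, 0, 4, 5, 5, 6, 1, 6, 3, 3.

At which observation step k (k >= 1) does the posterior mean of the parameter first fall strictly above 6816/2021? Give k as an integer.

obs 1: x=4 → posterior Gamma(11, 15/4)
obs 2: x=2 → posterior Gamma(13, 19/4)
obs 3: x=4 → posterior Gamma(17, 23/4)
obs 4: x=4 → posterior Gamma(21, 27/4)
obs 5: x=0 → posterior Gamma(21, 31/4)
obs 6: x=4 → posterior Gamma(25, 35/4)
obs 7: x=5 → posterior Gamma(30, 39/4)
obs 8: x=5 → posterior Gamma(35, 43/4)
obs 9: x=6 → posterior Gamma(41, 47/4)
obs 10: x=1 → posterior Gamma(42, 51/4)
obs 11: x=6 → posterior Gamma(48, 55/4)
obs 12: x=3 → posterior Gamma(51, 59/4)
obs 13: x=3 → posterior Gamma(54, 63/4)

k = 9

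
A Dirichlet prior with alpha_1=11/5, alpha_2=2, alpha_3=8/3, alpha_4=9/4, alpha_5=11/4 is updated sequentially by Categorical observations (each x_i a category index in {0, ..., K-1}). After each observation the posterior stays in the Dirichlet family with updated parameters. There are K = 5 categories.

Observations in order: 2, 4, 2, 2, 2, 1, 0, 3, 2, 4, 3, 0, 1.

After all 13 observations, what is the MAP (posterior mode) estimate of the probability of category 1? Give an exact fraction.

45/298

obs 1: x=2 → posterior Dirichlet(11/5, 2, 11/3, 9/4, 11/4)
obs 2: x=4 → posterior Dirichlet(11/5, 2, 11/3, 9/4, 15/4)
obs 3: x=2 → posterior Dirichlet(11/5, 2, 14/3, 9/4, 15/4)
obs 4: x=2 → posterior Dirichlet(11/5, 2, 17/3, 9/4, 15/4)
obs 5: x=2 → posterior Dirichlet(11/5, 2, 20/3, 9/4, 15/4)
obs 6: x=1 → posterior Dirichlet(11/5, 3, 20/3, 9/4, 15/4)
obs 7: x=0 → posterior Dirichlet(16/5, 3, 20/3, 9/4, 15/4)
obs 8: x=3 → posterior Dirichlet(16/5, 3, 20/3, 13/4, 15/4)
obs 9: x=2 → posterior Dirichlet(16/5, 3, 23/3, 13/4, 15/4)
obs 10: x=4 → posterior Dirichlet(16/5, 3, 23/3, 13/4, 19/4)
obs 11: x=3 → posterior Dirichlet(16/5, 3, 23/3, 17/4, 19/4)
obs 12: x=0 → posterior Dirichlet(21/5, 3, 23/3, 17/4, 19/4)
obs 13: x=1 → posterior Dirichlet(21/5, 4, 23/3, 17/4, 19/4)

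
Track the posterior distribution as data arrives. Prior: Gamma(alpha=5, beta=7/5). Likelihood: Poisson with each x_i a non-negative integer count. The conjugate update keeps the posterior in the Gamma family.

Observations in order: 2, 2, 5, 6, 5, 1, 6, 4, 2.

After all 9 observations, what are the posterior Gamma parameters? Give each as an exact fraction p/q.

alpha=38, beta=52/5

obs 1: x=2 → posterior Gamma(7, 12/5)
obs 2: x=2 → posterior Gamma(9, 17/5)
obs 3: x=5 → posterior Gamma(14, 22/5)
obs 4: x=6 → posterior Gamma(20, 27/5)
obs 5: x=5 → posterior Gamma(25, 32/5)
obs 6: x=1 → posterior Gamma(26, 37/5)
obs 7: x=6 → posterior Gamma(32, 42/5)
obs 8: x=4 → posterior Gamma(36, 47/5)
obs 9: x=2 → posterior Gamma(38, 52/5)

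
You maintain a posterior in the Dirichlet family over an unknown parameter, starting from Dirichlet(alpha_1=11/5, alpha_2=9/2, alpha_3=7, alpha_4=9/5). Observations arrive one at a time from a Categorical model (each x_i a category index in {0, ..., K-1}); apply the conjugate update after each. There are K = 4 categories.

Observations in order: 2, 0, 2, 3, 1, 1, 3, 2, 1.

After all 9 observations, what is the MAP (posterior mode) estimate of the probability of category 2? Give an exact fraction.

18/41

obs 1: x=2 → posterior Dirichlet(11/5, 9/2, 8, 9/5)
obs 2: x=0 → posterior Dirichlet(16/5, 9/2, 8, 9/5)
obs 3: x=2 → posterior Dirichlet(16/5, 9/2, 9, 9/5)
obs 4: x=3 → posterior Dirichlet(16/5, 9/2, 9, 14/5)
obs 5: x=1 → posterior Dirichlet(16/5, 11/2, 9, 14/5)
obs 6: x=1 → posterior Dirichlet(16/5, 13/2, 9, 14/5)
obs 7: x=3 → posterior Dirichlet(16/5, 13/2, 9, 19/5)
obs 8: x=2 → posterior Dirichlet(16/5, 13/2, 10, 19/5)
obs 9: x=1 → posterior Dirichlet(16/5, 15/2, 10, 19/5)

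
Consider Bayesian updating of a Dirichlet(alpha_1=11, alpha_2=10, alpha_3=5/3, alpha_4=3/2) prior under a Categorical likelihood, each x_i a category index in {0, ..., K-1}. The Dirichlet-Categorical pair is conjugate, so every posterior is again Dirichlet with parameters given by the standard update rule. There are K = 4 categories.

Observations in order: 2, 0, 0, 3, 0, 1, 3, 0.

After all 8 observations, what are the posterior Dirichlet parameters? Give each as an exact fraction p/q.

alpha_1=15, alpha_2=11, alpha_3=8/3, alpha_4=7/2

obs 1: x=2 → posterior Dirichlet(11, 10, 8/3, 3/2)
obs 2: x=0 → posterior Dirichlet(12, 10, 8/3, 3/2)
obs 3: x=0 → posterior Dirichlet(13, 10, 8/3, 3/2)
obs 4: x=3 → posterior Dirichlet(13, 10, 8/3, 5/2)
obs 5: x=0 → posterior Dirichlet(14, 10, 8/3, 5/2)
obs 6: x=1 → posterior Dirichlet(14, 11, 8/3, 5/2)
obs 7: x=3 → posterior Dirichlet(14, 11, 8/3, 7/2)
obs 8: x=0 → posterior Dirichlet(15, 11, 8/3, 7/2)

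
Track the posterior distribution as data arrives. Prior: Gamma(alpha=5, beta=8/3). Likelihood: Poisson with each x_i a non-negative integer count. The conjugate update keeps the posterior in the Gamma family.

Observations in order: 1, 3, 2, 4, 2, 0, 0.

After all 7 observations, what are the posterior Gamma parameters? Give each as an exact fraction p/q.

obs 1: x=1 → posterior Gamma(6, 11/3)
obs 2: x=3 → posterior Gamma(9, 14/3)
obs 3: x=2 → posterior Gamma(11, 17/3)
obs 4: x=4 → posterior Gamma(15, 20/3)
obs 5: x=2 → posterior Gamma(17, 23/3)
obs 6: x=0 → posterior Gamma(17, 26/3)
obs 7: x=0 → posterior Gamma(17, 29/3)

alpha=17, beta=29/3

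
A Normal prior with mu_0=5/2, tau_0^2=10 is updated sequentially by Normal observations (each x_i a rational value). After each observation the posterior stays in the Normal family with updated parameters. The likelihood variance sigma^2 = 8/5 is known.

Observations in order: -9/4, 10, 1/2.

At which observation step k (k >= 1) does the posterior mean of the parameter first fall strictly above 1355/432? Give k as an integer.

obs 1: x=-9/4 → posterior Normal(-185/116, 40/29)
obs 2: x=10 → posterior Normal(815/216, 20/27)
obs 3: x=1/2 → posterior Normal(865/316, 40/79)

k = 2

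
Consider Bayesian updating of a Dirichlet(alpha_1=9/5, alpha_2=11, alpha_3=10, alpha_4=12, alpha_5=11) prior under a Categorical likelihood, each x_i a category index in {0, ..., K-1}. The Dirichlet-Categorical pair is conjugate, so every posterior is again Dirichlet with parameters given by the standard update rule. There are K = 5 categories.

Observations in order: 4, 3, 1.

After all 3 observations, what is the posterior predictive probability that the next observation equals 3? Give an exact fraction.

65/244

obs 1: x=4 → posterior Dirichlet(9/5, 11, 10, 12, 12)
obs 2: x=3 → posterior Dirichlet(9/5, 11, 10, 13, 12)
obs 3: x=1 → posterior Dirichlet(9/5, 12, 10, 13, 12)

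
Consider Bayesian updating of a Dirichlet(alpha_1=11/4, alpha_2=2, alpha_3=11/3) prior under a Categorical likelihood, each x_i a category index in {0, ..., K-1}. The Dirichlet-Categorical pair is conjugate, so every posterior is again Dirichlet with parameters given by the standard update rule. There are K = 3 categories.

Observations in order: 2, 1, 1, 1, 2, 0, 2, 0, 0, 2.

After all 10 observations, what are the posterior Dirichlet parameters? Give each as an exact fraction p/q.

alpha_1=23/4, alpha_2=5, alpha_3=23/3

obs 1: x=2 → posterior Dirichlet(11/4, 2, 14/3)
obs 2: x=1 → posterior Dirichlet(11/4, 3, 14/3)
obs 3: x=1 → posterior Dirichlet(11/4, 4, 14/3)
obs 4: x=1 → posterior Dirichlet(11/4, 5, 14/3)
obs 5: x=2 → posterior Dirichlet(11/4, 5, 17/3)
obs 6: x=0 → posterior Dirichlet(15/4, 5, 17/3)
obs 7: x=2 → posterior Dirichlet(15/4, 5, 20/3)
obs 8: x=0 → posterior Dirichlet(19/4, 5, 20/3)
obs 9: x=0 → posterior Dirichlet(23/4, 5, 20/3)
obs 10: x=2 → posterior Dirichlet(23/4, 5, 23/3)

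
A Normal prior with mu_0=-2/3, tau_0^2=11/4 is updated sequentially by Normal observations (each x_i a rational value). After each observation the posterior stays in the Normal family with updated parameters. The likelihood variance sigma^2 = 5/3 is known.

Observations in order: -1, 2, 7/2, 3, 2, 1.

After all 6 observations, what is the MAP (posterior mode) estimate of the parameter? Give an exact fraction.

obs 1: x=-1 → posterior Normal(-139/159, 55/53)
obs 2: x=2 → posterior Normal(59/258, 55/86)
obs 3: x=7/2 → posterior Normal(811/714, 55/119)
obs 4: x=3 → posterior Normal(1405/912, 55/152)
obs 5: x=2 → posterior Normal(1801/1110, 11/37)
obs 6: x=1 → posterior Normal(1999/1308, 55/218)

1999/1308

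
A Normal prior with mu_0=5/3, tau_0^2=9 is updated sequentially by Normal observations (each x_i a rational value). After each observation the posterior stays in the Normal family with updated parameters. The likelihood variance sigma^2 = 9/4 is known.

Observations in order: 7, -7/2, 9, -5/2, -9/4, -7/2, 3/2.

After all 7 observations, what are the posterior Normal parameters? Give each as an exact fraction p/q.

mu_0=74/87, tau_0^2=9/29

obs 1: x=7 → posterior Normal(89/15, 9/5)
obs 2: x=-7/2 → posterior Normal(47/27, 1)
obs 3: x=9 → posterior Normal(155/39, 9/13)
obs 4: x=-5/2 → posterior Normal(125/51, 9/17)
obs 5: x=-9/4 → posterior Normal(14/9, 3/7)
obs 6: x=-7/2 → posterior Normal(56/75, 9/25)
obs 7: x=3/2 → posterior Normal(74/87, 9/29)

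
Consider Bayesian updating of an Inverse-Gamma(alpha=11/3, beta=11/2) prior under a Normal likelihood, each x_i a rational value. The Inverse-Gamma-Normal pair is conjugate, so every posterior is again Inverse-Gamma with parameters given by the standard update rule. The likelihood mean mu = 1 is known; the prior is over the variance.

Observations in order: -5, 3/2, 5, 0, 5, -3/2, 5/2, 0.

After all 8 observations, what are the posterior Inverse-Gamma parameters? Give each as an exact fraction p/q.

obs 1: x=-5 → posterior Inverse-Gamma(25/6, 47/2)
obs 2: x=3/2 → posterior Inverse-Gamma(14/3, 189/8)
obs 3: x=5 → posterior Inverse-Gamma(31/6, 253/8)
obs 4: x=0 → posterior Inverse-Gamma(17/3, 257/8)
obs 5: x=5 → posterior Inverse-Gamma(37/6, 321/8)
obs 6: x=-3/2 → posterior Inverse-Gamma(20/3, 173/4)
obs 7: x=5/2 → posterior Inverse-Gamma(43/6, 355/8)
obs 8: x=0 → posterior Inverse-Gamma(23/3, 359/8)

alpha=23/3, beta=359/8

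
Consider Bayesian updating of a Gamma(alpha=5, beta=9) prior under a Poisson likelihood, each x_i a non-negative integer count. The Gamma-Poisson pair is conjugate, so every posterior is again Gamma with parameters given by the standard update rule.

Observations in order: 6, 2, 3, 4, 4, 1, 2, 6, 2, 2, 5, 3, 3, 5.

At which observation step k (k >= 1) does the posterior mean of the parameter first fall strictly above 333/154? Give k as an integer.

obs 1: x=6 → posterior Gamma(11, 10)
obs 2: x=2 → posterior Gamma(13, 11)
obs 3: x=3 → posterior Gamma(16, 12)
obs 4: x=4 → posterior Gamma(20, 13)
obs 5: x=4 → posterior Gamma(24, 14)
obs 6: x=1 → posterior Gamma(25, 15)
obs 7: x=2 → posterior Gamma(27, 16)
obs 8: x=6 → posterior Gamma(33, 17)
obs 9: x=2 → posterior Gamma(35, 18)
obs 10: x=2 → posterior Gamma(37, 19)
obs 11: x=5 → posterior Gamma(42, 20)
obs 12: x=3 → posterior Gamma(45, 21)
obs 13: x=3 → posterior Gamma(48, 22)
obs 14: x=5 → posterior Gamma(53, 23)

k = 13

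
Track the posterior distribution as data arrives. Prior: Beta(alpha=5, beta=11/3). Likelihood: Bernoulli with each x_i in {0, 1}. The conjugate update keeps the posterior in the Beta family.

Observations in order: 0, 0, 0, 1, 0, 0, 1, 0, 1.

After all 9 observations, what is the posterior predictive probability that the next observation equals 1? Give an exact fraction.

obs 1: x=0 → posterior Beta(5, 14/3)
obs 2: x=0 → posterior Beta(5, 17/3)
obs 3: x=0 → posterior Beta(5, 20/3)
obs 4: x=1 → posterior Beta(6, 20/3)
obs 5: x=0 → posterior Beta(6, 23/3)
obs 6: x=0 → posterior Beta(6, 26/3)
obs 7: x=1 → posterior Beta(7, 26/3)
obs 8: x=0 → posterior Beta(7, 29/3)
obs 9: x=1 → posterior Beta(8, 29/3)

24/53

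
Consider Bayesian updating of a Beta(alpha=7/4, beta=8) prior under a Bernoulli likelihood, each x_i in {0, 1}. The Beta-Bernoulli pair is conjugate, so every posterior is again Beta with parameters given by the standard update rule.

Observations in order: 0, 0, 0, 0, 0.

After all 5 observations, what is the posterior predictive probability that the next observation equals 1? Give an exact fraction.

obs 1: x=0 → posterior Beta(7/4, 9)
obs 2: x=0 → posterior Beta(7/4, 10)
obs 3: x=0 → posterior Beta(7/4, 11)
obs 4: x=0 → posterior Beta(7/4, 12)
obs 5: x=0 → posterior Beta(7/4, 13)

7/59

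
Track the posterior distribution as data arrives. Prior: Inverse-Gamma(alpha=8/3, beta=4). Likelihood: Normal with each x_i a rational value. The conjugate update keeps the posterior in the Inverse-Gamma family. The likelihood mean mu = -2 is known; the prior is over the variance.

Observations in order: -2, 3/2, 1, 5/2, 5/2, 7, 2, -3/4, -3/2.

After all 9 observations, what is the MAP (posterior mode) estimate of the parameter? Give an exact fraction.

8091/784

obs 1: x=-2 → posterior Inverse-Gamma(19/6, 4)
obs 2: x=3/2 → posterior Inverse-Gamma(11/3, 81/8)
obs 3: x=1 → posterior Inverse-Gamma(25/6, 117/8)
obs 4: x=5/2 → posterior Inverse-Gamma(14/3, 99/4)
obs 5: x=5/2 → posterior Inverse-Gamma(31/6, 279/8)
obs 6: x=7 → posterior Inverse-Gamma(17/3, 603/8)
obs 7: x=2 → posterior Inverse-Gamma(37/6, 667/8)
obs 8: x=-3/4 → posterior Inverse-Gamma(20/3, 2693/32)
obs 9: x=-3/2 → posterior Inverse-Gamma(43/6, 2697/32)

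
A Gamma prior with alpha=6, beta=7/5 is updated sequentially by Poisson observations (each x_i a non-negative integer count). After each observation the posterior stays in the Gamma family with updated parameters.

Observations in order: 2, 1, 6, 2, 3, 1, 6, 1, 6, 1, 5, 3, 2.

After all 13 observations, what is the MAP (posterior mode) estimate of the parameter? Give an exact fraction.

obs 1: x=2 → posterior Gamma(8, 12/5)
obs 2: x=1 → posterior Gamma(9, 17/5)
obs 3: x=6 → posterior Gamma(15, 22/5)
obs 4: x=2 → posterior Gamma(17, 27/5)
obs 5: x=3 → posterior Gamma(20, 32/5)
obs 6: x=1 → posterior Gamma(21, 37/5)
obs 7: x=6 → posterior Gamma(27, 42/5)
obs 8: x=1 → posterior Gamma(28, 47/5)
obs 9: x=6 → posterior Gamma(34, 52/5)
obs 10: x=1 → posterior Gamma(35, 57/5)
obs 11: x=5 → posterior Gamma(40, 62/5)
obs 12: x=3 → posterior Gamma(43, 67/5)
obs 13: x=2 → posterior Gamma(45, 72/5)

55/18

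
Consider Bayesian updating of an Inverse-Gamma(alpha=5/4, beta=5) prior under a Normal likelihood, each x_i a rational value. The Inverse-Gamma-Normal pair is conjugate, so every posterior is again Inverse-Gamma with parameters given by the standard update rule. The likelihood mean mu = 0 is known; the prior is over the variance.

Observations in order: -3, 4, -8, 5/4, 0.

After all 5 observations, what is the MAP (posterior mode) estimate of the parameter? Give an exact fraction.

obs 1: x=-3 → posterior Inverse-Gamma(7/4, 19/2)
obs 2: x=4 → posterior Inverse-Gamma(9/4, 35/2)
obs 3: x=-8 → posterior Inverse-Gamma(11/4, 99/2)
obs 4: x=5/4 → posterior Inverse-Gamma(13/4, 1609/32)
obs 5: x=0 → posterior Inverse-Gamma(15/4, 1609/32)

1609/152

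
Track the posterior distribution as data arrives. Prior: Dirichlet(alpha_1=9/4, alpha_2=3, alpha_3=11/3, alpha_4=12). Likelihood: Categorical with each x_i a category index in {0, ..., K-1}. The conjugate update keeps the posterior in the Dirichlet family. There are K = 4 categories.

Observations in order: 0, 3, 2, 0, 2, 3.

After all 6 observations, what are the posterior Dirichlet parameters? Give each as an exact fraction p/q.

obs 1: x=0 → posterior Dirichlet(13/4, 3, 11/3, 12)
obs 2: x=3 → posterior Dirichlet(13/4, 3, 11/3, 13)
obs 3: x=2 → posterior Dirichlet(13/4, 3, 14/3, 13)
obs 4: x=0 → posterior Dirichlet(17/4, 3, 14/3, 13)
obs 5: x=2 → posterior Dirichlet(17/4, 3, 17/3, 13)
obs 6: x=3 → posterior Dirichlet(17/4, 3, 17/3, 14)

alpha_1=17/4, alpha_2=3, alpha_3=17/3, alpha_4=14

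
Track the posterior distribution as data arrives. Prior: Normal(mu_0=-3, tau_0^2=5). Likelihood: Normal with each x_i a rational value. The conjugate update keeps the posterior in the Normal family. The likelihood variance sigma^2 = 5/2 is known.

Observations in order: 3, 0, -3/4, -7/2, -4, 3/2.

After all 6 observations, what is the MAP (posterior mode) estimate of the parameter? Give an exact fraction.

-21/26

obs 1: x=3 → posterior Normal(1, 5/3)
obs 2: x=0 → posterior Normal(3/5, 1)
obs 3: x=-3/4 → posterior Normal(3/14, 5/7)
obs 4: x=-7/2 → posterior Normal(-11/18, 5/9)
obs 5: x=-4 → posterior Normal(-27/22, 5/11)
obs 6: x=3/2 → posterior Normal(-21/26, 5/13)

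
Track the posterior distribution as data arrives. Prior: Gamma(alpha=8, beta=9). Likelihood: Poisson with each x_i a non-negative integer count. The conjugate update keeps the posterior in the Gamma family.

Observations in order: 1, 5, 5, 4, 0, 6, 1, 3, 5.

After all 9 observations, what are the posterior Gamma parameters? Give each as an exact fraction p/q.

obs 1: x=1 → posterior Gamma(9, 10)
obs 2: x=5 → posterior Gamma(14, 11)
obs 3: x=5 → posterior Gamma(19, 12)
obs 4: x=4 → posterior Gamma(23, 13)
obs 5: x=0 → posterior Gamma(23, 14)
obs 6: x=6 → posterior Gamma(29, 15)
obs 7: x=1 → posterior Gamma(30, 16)
obs 8: x=3 → posterior Gamma(33, 17)
obs 9: x=5 → posterior Gamma(38, 18)

alpha=38, beta=18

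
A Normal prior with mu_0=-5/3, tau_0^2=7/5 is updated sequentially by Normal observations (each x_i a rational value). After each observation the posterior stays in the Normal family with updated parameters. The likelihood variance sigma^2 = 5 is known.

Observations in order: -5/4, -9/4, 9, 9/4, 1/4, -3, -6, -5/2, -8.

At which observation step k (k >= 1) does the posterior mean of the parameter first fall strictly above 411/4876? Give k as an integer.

obs 1: x=-5/4 → posterior Normal(-605/384, 35/32)
obs 2: x=-9/4 → posterior Normal(-397/234, 35/39)
obs 3: x=9 → posterior Normal(-19/276, 35/46)
obs 4: x=9/4 → posterior Normal(151/636, 35/53)
obs 5: x=1/4 → posterior Normal(43/180, 7/12)
obs 6: x=-3 → posterior Normal(-20/201, 35/67)
obs 7: x=-6 → posterior Normal(-73/111, 35/74)
obs 8: x=-5/2 → posterior Normal(-397/486, 35/81)
obs 9: x=-8 → posterior Normal(-733/528, 35/88)

k = 4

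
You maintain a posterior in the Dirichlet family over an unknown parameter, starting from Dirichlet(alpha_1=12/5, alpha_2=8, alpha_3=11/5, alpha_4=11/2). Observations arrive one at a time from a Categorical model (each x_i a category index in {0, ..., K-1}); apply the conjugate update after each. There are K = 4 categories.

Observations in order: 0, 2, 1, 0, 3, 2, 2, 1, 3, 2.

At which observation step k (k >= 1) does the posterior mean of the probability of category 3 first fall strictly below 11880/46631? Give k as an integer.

k = 4

obs 1: x=0 → posterior Dirichlet(17/5, 8, 11/5, 11/2)
obs 2: x=2 → posterior Dirichlet(17/5, 8, 16/5, 11/2)
obs 3: x=1 → posterior Dirichlet(17/5, 9, 16/5, 11/2)
obs 4: x=0 → posterior Dirichlet(22/5, 9, 16/5, 11/2)
obs 5: x=3 → posterior Dirichlet(22/5, 9, 16/5, 13/2)
obs 6: x=2 → posterior Dirichlet(22/5, 9, 21/5, 13/2)
obs 7: x=2 → posterior Dirichlet(22/5, 9, 26/5, 13/2)
obs 8: x=1 → posterior Dirichlet(22/5, 10, 26/5, 13/2)
obs 9: x=3 → posterior Dirichlet(22/5, 10, 26/5, 15/2)
obs 10: x=2 → posterior Dirichlet(22/5, 10, 31/5, 15/2)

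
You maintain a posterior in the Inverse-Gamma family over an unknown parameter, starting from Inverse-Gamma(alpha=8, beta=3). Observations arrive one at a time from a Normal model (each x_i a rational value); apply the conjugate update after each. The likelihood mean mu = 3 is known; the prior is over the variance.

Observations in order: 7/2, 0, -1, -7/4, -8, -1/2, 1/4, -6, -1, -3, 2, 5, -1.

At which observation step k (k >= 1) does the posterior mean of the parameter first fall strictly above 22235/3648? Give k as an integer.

obs 1: x=7/2 → posterior Inverse-Gamma(17/2, 25/8)
obs 2: x=0 → posterior Inverse-Gamma(9, 61/8)
obs 3: x=-1 → posterior Inverse-Gamma(19/2, 125/8)
obs 4: x=-7/4 → posterior Inverse-Gamma(10, 861/32)
obs 5: x=-8 → posterior Inverse-Gamma(21/2, 2797/32)
obs 6: x=-1/2 → posterior Inverse-Gamma(11, 2993/32)
obs 7: x=1/4 → posterior Inverse-Gamma(23/2, 1557/16)
obs 8: x=-6 → posterior Inverse-Gamma(12, 2205/16)
obs 9: x=-1 → posterior Inverse-Gamma(25/2, 2333/16)
obs 10: x=-3 → posterior Inverse-Gamma(13, 2621/16)
obs 11: x=2 → posterior Inverse-Gamma(27/2, 2629/16)
obs 12: x=5 → posterior Inverse-Gamma(14, 2661/16)
obs 13: x=-1 → posterior Inverse-Gamma(29/2, 2789/16)

k = 5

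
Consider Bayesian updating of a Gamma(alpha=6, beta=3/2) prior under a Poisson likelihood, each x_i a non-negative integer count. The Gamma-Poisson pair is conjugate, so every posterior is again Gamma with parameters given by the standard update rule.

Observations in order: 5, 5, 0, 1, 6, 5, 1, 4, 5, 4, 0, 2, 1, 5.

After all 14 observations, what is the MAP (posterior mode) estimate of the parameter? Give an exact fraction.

obs 1: x=5 → posterior Gamma(11, 5/2)
obs 2: x=5 → posterior Gamma(16, 7/2)
obs 3: x=0 → posterior Gamma(16, 9/2)
obs 4: x=1 → posterior Gamma(17, 11/2)
obs 5: x=6 → posterior Gamma(23, 13/2)
obs 6: x=5 → posterior Gamma(28, 15/2)
obs 7: x=1 → posterior Gamma(29, 17/2)
obs 8: x=4 → posterior Gamma(33, 19/2)
obs 9: x=5 → posterior Gamma(38, 21/2)
obs 10: x=4 → posterior Gamma(42, 23/2)
obs 11: x=0 → posterior Gamma(42, 25/2)
obs 12: x=2 → posterior Gamma(44, 27/2)
obs 13: x=1 → posterior Gamma(45, 29/2)
obs 14: x=5 → posterior Gamma(50, 31/2)

98/31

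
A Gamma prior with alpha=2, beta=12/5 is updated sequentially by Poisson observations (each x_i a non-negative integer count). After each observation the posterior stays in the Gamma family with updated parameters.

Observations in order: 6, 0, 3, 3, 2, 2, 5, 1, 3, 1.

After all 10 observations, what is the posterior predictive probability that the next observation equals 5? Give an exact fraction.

obs 1: x=6 → posterior Gamma(8, 17/5)
obs 2: x=0 → posterior Gamma(8, 22/5)
obs 3: x=3 → posterior Gamma(11, 27/5)
obs 4: x=3 → posterior Gamma(14, 32/5)
obs 5: x=2 → posterior Gamma(16, 37/5)
obs 6: x=2 → posterior Gamma(18, 42/5)
obs 7: x=5 → posterior Gamma(23, 47/5)
obs 8: x=1 → posterior Gamma(24, 52/5)
obs 9: x=3 → posterior Gamma(27, 57/5)
obs 10: x=1 → posterior Gamma(28, 62/5)

96788784899978291075138892076548174478672070739545292800000/1821664894730078753748347739907973449122612636443046968910787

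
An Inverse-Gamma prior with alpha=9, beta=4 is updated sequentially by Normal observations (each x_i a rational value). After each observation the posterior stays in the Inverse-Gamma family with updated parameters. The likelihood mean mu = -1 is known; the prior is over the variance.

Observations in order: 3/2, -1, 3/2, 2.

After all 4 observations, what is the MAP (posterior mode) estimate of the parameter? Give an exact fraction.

obs 1: x=3/2 → posterior Inverse-Gamma(19/2, 57/8)
obs 2: x=-1 → posterior Inverse-Gamma(10, 57/8)
obs 3: x=3/2 → posterior Inverse-Gamma(21/2, 41/4)
obs 4: x=2 → posterior Inverse-Gamma(11, 59/4)

59/48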